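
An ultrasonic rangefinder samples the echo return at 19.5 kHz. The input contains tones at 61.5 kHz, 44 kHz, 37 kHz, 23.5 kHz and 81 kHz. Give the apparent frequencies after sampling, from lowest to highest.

fs/2 = 9.75 kHz.
61.5 kHz mod fs = 3 kHz.
3 kHz ≤ fs/2 = 9.75 kHz, appears at 3 kHz.
44 kHz mod fs = 5 kHz.
5 kHz ≤ fs/2 = 9.75 kHz, appears at 5 kHz.
37 kHz mod fs = 17.5 kHz.
17.5 kHz > fs/2 = 9.75 kHz, folds to fs − 17.5 kHz = 2 kHz.
23.5 kHz mod fs = 4 kHz.
4 kHz ≤ fs/2 = 9.75 kHz, appears at 4 kHz.
81 kHz mod fs = 3 kHz.
3 kHz ≤ fs/2 = 9.75 kHz, appears at 3 kHz.
Distinct values: {2 kHz, 3 kHz, 4 kHz, 5 kHz}.

2 kHz, 3 kHz, 4 kHz, 5 kHz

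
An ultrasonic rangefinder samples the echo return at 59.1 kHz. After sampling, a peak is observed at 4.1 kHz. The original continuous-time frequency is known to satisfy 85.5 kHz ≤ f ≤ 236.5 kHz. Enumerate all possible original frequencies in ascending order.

114.1 kHz, 122.3 kHz, 173.2 kHz, 181.4 kHz, 232.3 kHz

Frequencies that alias to 4.1 kHz are k·fs ± 4.1 kHz for integer k ≥ 0.
k=0: 4.1 kHz.
k=1: 55 kHz, 63.2 kHz.
k=2: 114.1 kHz, 122.3 kHz.
k=3: 173.2 kHz, 181.4 kHz.
k=4: 232.3 kHz, 240.5 kHz.
k=5: 291.4 kHz, 299.6 kHz.
Within [85.5 kHz, 236.5 kHz]: 114.1 kHz, 122.3 kHz, 173.2 kHz, 181.4 kHz, 232.3 kHz.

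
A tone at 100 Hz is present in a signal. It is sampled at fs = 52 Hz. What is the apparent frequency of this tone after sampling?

100 Hz mod fs = 48 Hz.
48 Hz > fs/2 = 26 Hz, folds to fs − 48 Hz = 4 Hz.

4 Hz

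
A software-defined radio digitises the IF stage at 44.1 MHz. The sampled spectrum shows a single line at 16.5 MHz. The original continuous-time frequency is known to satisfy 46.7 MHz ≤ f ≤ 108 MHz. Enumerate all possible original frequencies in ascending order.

60.6 MHz, 71.7 MHz, 104.7 MHz

Frequencies that alias to 16.5 MHz are k·fs ± 16.5 MHz for integer k ≥ 0.
k=0: 16.5 MHz.
k=1: 27.6 MHz, 60.6 MHz.
k=2: 71.7 MHz, 104.7 MHz.
k=3: 115.8 MHz, 148.8 MHz.
Within [46.7 MHz, 108 MHz]: 60.6 MHz, 71.7 MHz, 104.7 MHz.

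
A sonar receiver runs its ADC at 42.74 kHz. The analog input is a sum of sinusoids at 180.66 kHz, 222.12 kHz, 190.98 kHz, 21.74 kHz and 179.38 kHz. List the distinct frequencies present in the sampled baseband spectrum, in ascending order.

8.42 kHz, 9.7 kHz, 20.02 kHz, 21 kHz

fs/2 = 21.37 kHz.
180.66 kHz mod fs = 9.7 kHz.
9.7 kHz ≤ fs/2 = 21.37 kHz, appears at 9.7 kHz.
222.12 kHz mod fs = 8.42 kHz.
8.42 kHz ≤ fs/2 = 21.37 kHz, appears at 8.42 kHz.
190.98 kHz mod fs = 20.02 kHz.
20.02 kHz ≤ fs/2 = 21.37 kHz, appears at 20.02 kHz.
21.74 kHz > fs/2 = 21.37 kHz, folds to fs − 21.74 kHz = 21 kHz.
179.38 kHz mod fs = 8.42 kHz.
8.42 kHz ≤ fs/2 = 21.37 kHz, appears at 8.42 kHz.
Distinct values: {8.42 kHz, 9.7 kHz, 20.02 kHz, 21 kHz}.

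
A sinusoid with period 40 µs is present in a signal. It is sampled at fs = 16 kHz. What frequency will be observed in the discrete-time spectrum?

7 kHz

T = 40 µs → f = 1/T = 25 kHz.
25 kHz mod fs = 9 kHz.
9 kHz > fs/2 = 8 kHz, folds to fs − 9 kHz = 7 kHz.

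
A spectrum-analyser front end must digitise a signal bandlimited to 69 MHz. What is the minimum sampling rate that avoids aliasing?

138 MHz

Nyquist rate = 2 × 69 MHz = 138 MHz.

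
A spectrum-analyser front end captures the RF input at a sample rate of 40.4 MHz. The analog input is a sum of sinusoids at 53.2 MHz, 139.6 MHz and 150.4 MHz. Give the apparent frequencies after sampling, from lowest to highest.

11.2 MHz, 12.8 MHz, 18.4 MHz

fs/2 = 20.2 MHz.
53.2 MHz mod fs = 12.8 MHz.
12.8 MHz ≤ fs/2 = 20.2 MHz, appears at 12.8 MHz.
139.6 MHz mod fs = 18.4 MHz.
18.4 MHz ≤ fs/2 = 20.2 MHz, appears at 18.4 MHz.
150.4 MHz mod fs = 29.2 MHz.
29.2 MHz > fs/2 = 20.2 MHz, folds to fs − 29.2 MHz = 11.2 MHz.
Distinct values: {11.2 MHz, 12.8 MHz, 18.4 MHz}.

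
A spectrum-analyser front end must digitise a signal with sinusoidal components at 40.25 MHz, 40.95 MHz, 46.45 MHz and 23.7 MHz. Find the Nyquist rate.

92.9 MHz

Highest-frequency component: 46.45 MHz.
Nyquist rate = 2 × 46.45 MHz = 92.9 MHz.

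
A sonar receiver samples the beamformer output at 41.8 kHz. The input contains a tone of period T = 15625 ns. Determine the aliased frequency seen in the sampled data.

T = 15625 ns → f = 1/T = 64 kHz.
64 kHz mod fs = 22.2 kHz.
22.2 kHz > fs/2 = 20.9 kHz, folds to fs − 22.2 kHz = 19.6 kHz.

19.6 kHz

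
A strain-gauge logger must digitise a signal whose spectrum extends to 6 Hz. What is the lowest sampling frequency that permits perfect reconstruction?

12 Hz

Nyquist rate = 2 × 6 Hz = 12 Hz.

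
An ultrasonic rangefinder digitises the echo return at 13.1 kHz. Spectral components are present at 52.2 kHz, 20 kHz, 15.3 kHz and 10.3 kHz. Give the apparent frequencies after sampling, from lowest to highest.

fs/2 = 6.55 kHz.
52.2 kHz mod fs = 12.9 kHz.
12.9 kHz > fs/2 = 6.55 kHz, folds to fs − 12.9 kHz = 0.2 kHz.
20 kHz mod fs = 6.9 kHz.
6.9 kHz > fs/2 = 6.55 kHz, folds to fs − 6.9 kHz = 6.2 kHz.
15.3 kHz mod fs = 2.2 kHz.
2.2 kHz ≤ fs/2 = 6.55 kHz, appears at 2.2 kHz.
10.3 kHz > fs/2 = 6.55 kHz, folds to fs − 10.3 kHz = 2.8 kHz.
Distinct values: {0.2 kHz, 2.2 kHz, 2.8 kHz, 6.2 kHz}.

0.2 kHz, 2.2 kHz, 2.8 kHz, 6.2 kHz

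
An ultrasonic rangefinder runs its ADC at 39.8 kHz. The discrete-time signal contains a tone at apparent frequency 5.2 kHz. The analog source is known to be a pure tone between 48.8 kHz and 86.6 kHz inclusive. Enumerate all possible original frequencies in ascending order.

74.4 kHz, 84.8 kHz

Frequencies that alias to 5.2 kHz are k·fs ± 5.2 kHz for integer k ≥ 0.
k=0: 5.2 kHz.
k=1: 34.6 kHz, 45 kHz.
k=2: 74.4 kHz, 84.8 kHz.
k=3: 114.2 kHz, 124.6 kHz.
Within [48.8 kHz, 86.6 kHz]: 74.4 kHz, 84.8 kHz.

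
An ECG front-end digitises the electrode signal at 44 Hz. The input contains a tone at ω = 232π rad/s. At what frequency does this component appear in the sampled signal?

ω = 232π rad/s → f = ω/(2π) = 116 Hz.
116 Hz mod fs = 28 Hz.
28 Hz > fs/2 = 22 Hz, folds to fs − 28 Hz = 16 Hz.

16 Hz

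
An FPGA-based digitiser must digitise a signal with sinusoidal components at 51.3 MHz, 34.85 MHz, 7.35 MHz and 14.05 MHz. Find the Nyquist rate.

Highest-frequency component: 51.3 MHz.
Nyquist rate = 2 × 51.3 MHz = 102.6 MHz.

102.6 MHz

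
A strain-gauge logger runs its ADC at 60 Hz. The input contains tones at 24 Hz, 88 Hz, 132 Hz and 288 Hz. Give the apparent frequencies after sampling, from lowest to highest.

fs/2 = 30 Hz.
24 Hz ≤ fs/2 = 30 Hz, passes unchanged.
88 Hz mod fs = 28 Hz.
28 Hz ≤ fs/2 = 30 Hz, appears at 28 Hz.
132 Hz mod fs = 12 Hz.
12 Hz ≤ fs/2 = 30 Hz, appears at 12 Hz.
288 Hz mod fs = 48 Hz.
48 Hz > fs/2 = 30 Hz, folds to fs − 48 Hz = 12 Hz.
Distinct values: {12 Hz, 24 Hz, 28 Hz}.

12 Hz, 24 Hz, 28 Hz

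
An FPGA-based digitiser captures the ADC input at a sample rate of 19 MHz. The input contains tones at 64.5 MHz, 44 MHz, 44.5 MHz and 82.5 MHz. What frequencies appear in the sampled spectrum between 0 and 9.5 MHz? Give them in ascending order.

fs/2 = 9.5 MHz.
64.5 MHz mod fs = 7.5 MHz.
7.5 MHz ≤ fs/2 = 9.5 MHz, appears at 7.5 MHz.
44 MHz mod fs = 6 MHz.
6 MHz ≤ fs/2 = 9.5 MHz, appears at 6 MHz.
44.5 MHz mod fs = 6.5 MHz.
6.5 MHz ≤ fs/2 = 9.5 MHz, appears at 6.5 MHz.
82.5 MHz mod fs = 6.5 MHz.
6.5 MHz ≤ fs/2 = 9.5 MHz, appears at 6.5 MHz.
Distinct values: {6 MHz, 6.5 MHz, 7.5 MHz}.

6 MHz, 6.5 MHz, 7.5 MHz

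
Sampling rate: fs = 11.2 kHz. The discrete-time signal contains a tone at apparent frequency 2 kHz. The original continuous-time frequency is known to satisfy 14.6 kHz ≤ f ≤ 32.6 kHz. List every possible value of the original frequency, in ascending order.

20.4 kHz, 24.4 kHz, 31.6 kHz

Frequencies that alias to 2 kHz are k·fs ± 2 kHz for integer k ≥ 0.
k=0: 2 kHz.
k=1: 9.2 kHz, 13.2 kHz.
k=2: 20.4 kHz, 24.4 kHz.
k=3: 31.6 kHz, 35.6 kHz.
k=4: 42.8 kHz, 46.8 kHz.
Within [14.6 kHz, 32.6 kHz]: 20.4 kHz, 24.4 kHz, 31.6 kHz.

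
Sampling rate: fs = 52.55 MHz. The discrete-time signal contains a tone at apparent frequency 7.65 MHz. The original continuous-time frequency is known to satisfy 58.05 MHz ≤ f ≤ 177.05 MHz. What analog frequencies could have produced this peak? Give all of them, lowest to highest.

60.2 MHz, 97.45 MHz, 112.75 MHz, 150 MHz, 165.3 MHz

Frequencies that alias to 7.65 MHz are k·fs ± 7.65 MHz for integer k ≥ 0.
k=0: 7.65 MHz.
k=1: 44.9 MHz, 60.2 MHz.
k=2: 97.45 MHz, 112.75 MHz.
k=3: 150 MHz, 165.3 MHz.
k=4: 202.55 MHz, 217.85 MHz.
Within [58.05 MHz, 177.05 MHz]: 60.2 MHz, 97.45 MHz, 112.75 MHz, 150 MHz, 165.3 MHz.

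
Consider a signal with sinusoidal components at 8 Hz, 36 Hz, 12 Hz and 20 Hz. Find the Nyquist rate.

72 Hz

Highest-frequency component: 36 Hz.
Nyquist rate = 2 × 36 Hz = 72 Hz.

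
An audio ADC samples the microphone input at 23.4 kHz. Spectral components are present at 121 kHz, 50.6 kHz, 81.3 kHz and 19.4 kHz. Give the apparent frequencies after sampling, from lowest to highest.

fs/2 = 11.7 kHz.
121 kHz mod fs = 4 kHz.
4 kHz ≤ fs/2 = 11.7 kHz, appears at 4 kHz.
50.6 kHz mod fs = 3.8 kHz.
3.8 kHz ≤ fs/2 = 11.7 kHz, appears at 3.8 kHz.
81.3 kHz mod fs = 11.1 kHz.
11.1 kHz ≤ fs/2 = 11.7 kHz, appears at 11.1 kHz.
19.4 kHz > fs/2 = 11.7 kHz, folds to fs − 19.4 kHz = 4 kHz.
Distinct values: {3.8 kHz, 4 kHz, 11.1 kHz}.

3.8 kHz, 4 kHz, 11.1 kHz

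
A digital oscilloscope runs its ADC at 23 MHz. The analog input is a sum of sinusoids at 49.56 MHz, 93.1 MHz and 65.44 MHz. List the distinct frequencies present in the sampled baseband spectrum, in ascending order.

fs/2 = 11.5 MHz.
49.56 MHz mod fs = 3.56 MHz.
3.56 MHz ≤ fs/2 = 11.5 MHz, appears at 3.56 MHz.
93.1 MHz mod fs = 1.1 MHz.
1.1 MHz ≤ fs/2 = 11.5 MHz, appears at 1.1 MHz.
65.44 MHz mod fs = 19.44 MHz.
19.44 MHz > fs/2 = 11.5 MHz, folds to fs − 19.44 MHz = 3.56 MHz.
Distinct values: {1.1 MHz, 3.56 MHz}.

1.1 MHz, 3.56 MHz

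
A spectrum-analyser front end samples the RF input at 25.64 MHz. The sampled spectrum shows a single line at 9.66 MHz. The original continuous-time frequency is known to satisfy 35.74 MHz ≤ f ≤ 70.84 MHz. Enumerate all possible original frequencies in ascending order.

Frequencies that alias to 9.66 MHz are k·fs ± 9.66 MHz for integer k ≥ 0.
k=0: 9.66 MHz.
k=1: 15.98 MHz, 35.3 MHz.
k=2: 41.62 MHz, 60.94 MHz.
k=3: 67.26 MHz, 86.58 MHz.
k=4: 92.9 MHz, 112.22 MHz.
Within [35.74 MHz, 70.84 MHz]: 41.62 MHz, 60.94 MHz, 67.26 MHz.

41.62 MHz, 60.94 MHz, 67.26 MHz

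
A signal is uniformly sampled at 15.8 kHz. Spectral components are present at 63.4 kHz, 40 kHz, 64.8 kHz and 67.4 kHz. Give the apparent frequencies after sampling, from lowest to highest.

fs/2 = 7.9 kHz.
63.4 kHz mod fs = 0.2 kHz.
0.2 kHz ≤ fs/2 = 7.9 kHz, appears at 0.2 kHz.
40 kHz mod fs = 8.4 kHz.
8.4 kHz > fs/2 = 7.9 kHz, folds to fs − 8.4 kHz = 7.4 kHz.
64.8 kHz mod fs = 1.6 kHz.
1.6 kHz ≤ fs/2 = 7.9 kHz, appears at 1.6 kHz.
67.4 kHz mod fs = 4.2 kHz.
4.2 kHz ≤ fs/2 = 7.9 kHz, appears at 4.2 kHz.
Distinct values: {0.2 kHz, 1.6 kHz, 4.2 kHz, 7.4 kHz}.

0.2 kHz, 1.6 kHz, 4.2 kHz, 7.4 kHz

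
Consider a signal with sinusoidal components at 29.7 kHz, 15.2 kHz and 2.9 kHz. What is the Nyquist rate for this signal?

Highest-frequency component: 29.7 kHz.
Nyquist rate = 2 × 29.7 kHz = 59.4 kHz.

59.4 kHz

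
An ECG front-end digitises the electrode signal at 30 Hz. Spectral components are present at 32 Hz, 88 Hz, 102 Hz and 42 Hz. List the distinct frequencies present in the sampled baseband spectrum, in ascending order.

fs/2 = 15 Hz.
32 Hz mod fs = 2 Hz.
2 Hz ≤ fs/2 = 15 Hz, appears at 2 Hz.
88 Hz mod fs = 28 Hz.
28 Hz > fs/2 = 15 Hz, folds to fs − 28 Hz = 2 Hz.
102 Hz mod fs = 12 Hz.
12 Hz ≤ fs/2 = 15 Hz, appears at 12 Hz.
42 Hz mod fs = 12 Hz.
12 Hz ≤ fs/2 = 15 Hz, appears at 12 Hz.
Distinct values: {2 Hz, 12 Hz}.

2 Hz, 12 Hz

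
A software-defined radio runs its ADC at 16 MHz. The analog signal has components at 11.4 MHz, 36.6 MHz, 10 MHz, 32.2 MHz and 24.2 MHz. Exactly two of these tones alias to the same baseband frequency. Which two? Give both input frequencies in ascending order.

fs/2 = 8 MHz.
11.4 MHz > fs/2 = 8 MHz, folds to fs − 11.4 MHz = 4.6 MHz.
36.6 MHz mod fs = 4.6 MHz.
4.6 MHz ≤ fs/2 = 8 MHz, appears at 4.6 MHz.
10 MHz > fs/2 = 8 MHz, folds to fs − 10 MHz = 6 MHz.
32.2 MHz mod fs = 0.2 MHz.
0.2 MHz ≤ fs/2 = 8 MHz, appears at 0.2 MHz.
24.2 MHz mod fs = 8.2 MHz.
8.2 MHz > fs/2 = 8 MHz, folds to fs − 8.2 MHz = 7.8 MHz.
11.4 MHz and 36.6 MHz both map to 4.6 MHz.

11.4 MHz, 36.6 MHz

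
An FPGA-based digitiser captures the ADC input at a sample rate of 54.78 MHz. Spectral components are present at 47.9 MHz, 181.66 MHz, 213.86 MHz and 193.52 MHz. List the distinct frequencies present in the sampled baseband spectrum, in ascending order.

fs/2 = 27.39 MHz.
47.9 MHz > fs/2 = 27.39 MHz, folds to fs − 47.9 MHz = 6.88 MHz.
181.66 MHz mod fs = 17.32 MHz.
17.32 MHz ≤ fs/2 = 27.39 MHz, appears at 17.32 MHz.
213.86 MHz mod fs = 49.52 MHz.
49.52 MHz > fs/2 = 27.39 MHz, folds to fs − 49.52 MHz = 5.26 MHz.
193.52 MHz mod fs = 29.18 MHz.
29.18 MHz > fs/2 = 27.39 MHz, folds to fs − 29.18 MHz = 25.6 MHz.
Distinct values: {5.26 MHz, 6.88 MHz, 17.32 MHz, 25.6 MHz}.

5.26 MHz, 6.88 MHz, 17.32 MHz, 25.6 MHz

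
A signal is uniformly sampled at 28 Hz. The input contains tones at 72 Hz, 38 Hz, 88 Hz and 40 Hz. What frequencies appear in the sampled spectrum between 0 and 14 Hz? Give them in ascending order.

4 Hz, 10 Hz, 12 Hz

fs/2 = 14 Hz.
72 Hz mod fs = 16 Hz.
16 Hz > fs/2 = 14 Hz, folds to fs − 16 Hz = 12 Hz.
38 Hz mod fs = 10 Hz.
10 Hz ≤ fs/2 = 14 Hz, appears at 10 Hz.
88 Hz mod fs = 4 Hz.
4 Hz ≤ fs/2 = 14 Hz, appears at 4 Hz.
40 Hz mod fs = 12 Hz.
12 Hz ≤ fs/2 = 14 Hz, appears at 12 Hz.
Distinct values: {4 Hz, 10 Hz, 12 Hz}.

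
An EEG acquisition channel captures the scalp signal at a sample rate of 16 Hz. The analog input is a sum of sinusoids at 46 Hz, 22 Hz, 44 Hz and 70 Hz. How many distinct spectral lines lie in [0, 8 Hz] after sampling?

fs/2 = 8 Hz.
46 Hz mod fs = 14 Hz.
14 Hz > fs/2 = 8 Hz, folds to fs − 14 Hz = 2 Hz.
22 Hz mod fs = 6 Hz.
6 Hz ≤ fs/2 = 8 Hz, appears at 6 Hz.
44 Hz mod fs = 12 Hz.
12 Hz > fs/2 = 8 Hz, folds to fs − 12 Hz = 4 Hz.
70 Hz mod fs = 6 Hz.
6 Hz ≤ fs/2 = 8 Hz, appears at 6 Hz.
Distinct values: {2 Hz, 4 Hz, 6 Hz} → 3.

3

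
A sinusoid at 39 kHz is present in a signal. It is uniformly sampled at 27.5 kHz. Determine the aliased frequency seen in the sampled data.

39 kHz mod fs = 11.5 kHz.
11.5 kHz ≤ fs/2 = 13.75 kHz, appears at 11.5 kHz.

11.5 kHz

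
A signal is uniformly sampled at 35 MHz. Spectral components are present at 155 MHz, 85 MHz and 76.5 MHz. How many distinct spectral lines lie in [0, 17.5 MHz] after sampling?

2

fs/2 = 17.5 MHz.
155 MHz mod fs = 15 MHz.
15 MHz ≤ fs/2 = 17.5 MHz, appears at 15 MHz.
85 MHz mod fs = 15 MHz.
15 MHz ≤ fs/2 = 17.5 MHz, appears at 15 MHz.
76.5 MHz mod fs = 6.5 MHz.
6.5 MHz ≤ fs/2 = 17.5 MHz, appears at 6.5 MHz.
Distinct values: {6.5 MHz, 15 MHz} → 2.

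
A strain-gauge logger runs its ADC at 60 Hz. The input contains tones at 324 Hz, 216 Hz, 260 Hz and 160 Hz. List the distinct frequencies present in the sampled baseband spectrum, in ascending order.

20 Hz, 24 Hz

fs/2 = 30 Hz.
324 Hz mod fs = 24 Hz.
24 Hz ≤ fs/2 = 30 Hz, appears at 24 Hz.
216 Hz mod fs = 36 Hz.
36 Hz > fs/2 = 30 Hz, folds to fs − 36 Hz = 24 Hz.
260 Hz mod fs = 20 Hz.
20 Hz ≤ fs/2 = 30 Hz, appears at 20 Hz.
160 Hz mod fs = 40 Hz.
40 Hz > fs/2 = 30 Hz, folds to fs − 40 Hz = 20 Hz.
Distinct values: {20 Hz, 24 Hz}.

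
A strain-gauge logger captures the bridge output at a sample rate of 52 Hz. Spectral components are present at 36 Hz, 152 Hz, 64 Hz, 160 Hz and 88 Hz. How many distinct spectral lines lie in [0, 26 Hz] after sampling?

fs/2 = 26 Hz.
36 Hz > fs/2 = 26 Hz, folds to fs − 36 Hz = 16 Hz.
152 Hz mod fs = 48 Hz.
48 Hz > fs/2 = 26 Hz, folds to fs − 48 Hz = 4 Hz.
64 Hz mod fs = 12 Hz.
12 Hz ≤ fs/2 = 26 Hz, appears at 12 Hz.
160 Hz mod fs = 4 Hz.
4 Hz ≤ fs/2 = 26 Hz, appears at 4 Hz.
88 Hz mod fs = 36 Hz.
36 Hz > fs/2 = 26 Hz, folds to fs − 36 Hz = 16 Hz.
Distinct values: {4 Hz, 12 Hz, 16 Hz} → 3.

3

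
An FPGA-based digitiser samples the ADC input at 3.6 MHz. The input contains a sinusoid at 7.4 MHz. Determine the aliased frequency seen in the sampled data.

7.4 MHz mod fs = 0.2 MHz.
0.2 MHz ≤ fs/2 = 1.8 MHz, appears at 0.2 MHz.

0.2 MHz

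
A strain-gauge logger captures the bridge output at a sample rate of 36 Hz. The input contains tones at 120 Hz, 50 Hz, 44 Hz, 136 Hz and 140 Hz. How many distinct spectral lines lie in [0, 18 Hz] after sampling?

4

fs/2 = 18 Hz.
120 Hz mod fs = 12 Hz.
12 Hz ≤ fs/2 = 18 Hz, appears at 12 Hz.
50 Hz mod fs = 14 Hz.
14 Hz ≤ fs/2 = 18 Hz, appears at 14 Hz.
44 Hz mod fs = 8 Hz.
8 Hz ≤ fs/2 = 18 Hz, appears at 8 Hz.
136 Hz mod fs = 28 Hz.
28 Hz > fs/2 = 18 Hz, folds to fs − 28 Hz = 8 Hz.
140 Hz mod fs = 32 Hz.
32 Hz > fs/2 = 18 Hz, folds to fs − 32 Hz = 4 Hz.
Distinct values: {4 Hz, 8 Hz, 12 Hz, 14 Hz} → 4.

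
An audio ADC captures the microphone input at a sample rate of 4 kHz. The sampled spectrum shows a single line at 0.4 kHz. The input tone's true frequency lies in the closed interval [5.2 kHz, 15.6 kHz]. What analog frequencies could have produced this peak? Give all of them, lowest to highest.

Frequencies that alias to 0.4 kHz are k·fs ± 0.4 kHz for integer k ≥ 0.
k=0: 0.4 kHz.
k=1: 3.6 kHz, 4.4 kHz.
k=2: 7.6 kHz, 8.4 kHz.
k=3: 11.6 kHz, 12.4 kHz.
k=4: 15.6 kHz, 16.4 kHz.
k=5: 19.6 kHz, 20.4 kHz.
Within [5.2 kHz, 15.6 kHz]: 7.6 kHz, 8.4 kHz, 11.6 kHz, 12.4 kHz, 15.6 kHz.

7.6 kHz, 8.4 kHz, 11.6 kHz, 12.4 kHz, 15.6 kHz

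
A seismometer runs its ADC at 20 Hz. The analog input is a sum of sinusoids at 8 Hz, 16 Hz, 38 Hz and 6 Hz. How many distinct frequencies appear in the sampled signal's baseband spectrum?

fs/2 = 10 Hz.
8 Hz ≤ fs/2 = 10 Hz, passes unchanged.
16 Hz > fs/2 = 10 Hz, folds to fs − 16 Hz = 4 Hz.
38 Hz mod fs = 18 Hz.
18 Hz > fs/2 = 10 Hz, folds to fs − 18 Hz = 2 Hz.
6 Hz ≤ fs/2 = 10 Hz, passes unchanged.
Distinct values: {2 Hz, 4 Hz, 6 Hz, 8 Hz} → 4.

4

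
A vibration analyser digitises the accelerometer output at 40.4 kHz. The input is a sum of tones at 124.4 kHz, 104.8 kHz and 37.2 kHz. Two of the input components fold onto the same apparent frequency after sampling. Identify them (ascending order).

37.2 kHz, 124.4 kHz

fs/2 = 20.2 kHz.
124.4 kHz mod fs = 3.2 kHz.
3.2 kHz ≤ fs/2 = 20.2 kHz, appears at 3.2 kHz.
104.8 kHz mod fs = 24 kHz.
24 kHz > fs/2 = 20.2 kHz, folds to fs − 24 kHz = 16.4 kHz.
37.2 kHz > fs/2 = 20.2 kHz, folds to fs − 37.2 kHz = 3.2 kHz.
37.2 kHz and 124.4 kHz both map to 3.2 kHz.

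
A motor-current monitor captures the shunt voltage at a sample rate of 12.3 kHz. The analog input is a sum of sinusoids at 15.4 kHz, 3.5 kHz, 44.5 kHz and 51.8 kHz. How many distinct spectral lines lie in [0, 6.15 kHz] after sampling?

4

fs/2 = 6.15 kHz.
15.4 kHz mod fs = 3.1 kHz.
3.1 kHz ≤ fs/2 = 6.15 kHz, appears at 3.1 kHz.
3.5 kHz ≤ fs/2 = 6.15 kHz, passes unchanged.
44.5 kHz mod fs = 7.6 kHz.
7.6 kHz > fs/2 = 6.15 kHz, folds to fs − 7.6 kHz = 4.7 kHz.
51.8 kHz mod fs = 2.6 kHz.
2.6 kHz ≤ fs/2 = 6.15 kHz, appears at 2.6 kHz.
Distinct values: {2.6 kHz, 3.1 kHz, 3.5 kHz, 4.7 kHz} → 4.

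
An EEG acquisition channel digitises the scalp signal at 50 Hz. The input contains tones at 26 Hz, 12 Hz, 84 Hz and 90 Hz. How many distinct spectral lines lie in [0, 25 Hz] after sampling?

4

fs/2 = 25 Hz.
26 Hz > fs/2 = 25 Hz, folds to fs − 26 Hz = 24 Hz.
12 Hz ≤ fs/2 = 25 Hz, passes unchanged.
84 Hz mod fs = 34 Hz.
34 Hz > fs/2 = 25 Hz, folds to fs − 34 Hz = 16 Hz.
90 Hz mod fs = 40 Hz.
40 Hz > fs/2 = 25 Hz, folds to fs − 40 Hz = 10 Hz.
Distinct values: {10 Hz, 12 Hz, 16 Hz, 24 Hz} → 4.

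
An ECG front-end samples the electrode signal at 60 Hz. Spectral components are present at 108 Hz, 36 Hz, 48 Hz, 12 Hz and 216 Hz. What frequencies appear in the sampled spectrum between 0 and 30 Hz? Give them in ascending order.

fs/2 = 30 Hz.
108 Hz mod fs = 48 Hz.
48 Hz > fs/2 = 30 Hz, folds to fs − 48 Hz = 12 Hz.
36 Hz > fs/2 = 30 Hz, folds to fs − 36 Hz = 24 Hz.
48 Hz > fs/2 = 30 Hz, folds to fs − 48 Hz = 12 Hz.
12 Hz ≤ fs/2 = 30 Hz, passes unchanged.
216 Hz mod fs = 36 Hz.
36 Hz > fs/2 = 30 Hz, folds to fs − 36 Hz = 24 Hz.
Distinct values: {12 Hz, 24 Hz}.

12 Hz, 24 Hz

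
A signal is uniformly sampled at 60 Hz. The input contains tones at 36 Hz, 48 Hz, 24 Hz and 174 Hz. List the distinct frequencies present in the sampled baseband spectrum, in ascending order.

fs/2 = 30 Hz.
36 Hz > fs/2 = 30 Hz, folds to fs − 36 Hz = 24 Hz.
48 Hz > fs/2 = 30 Hz, folds to fs − 48 Hz = 12 Hz.
24 Hz ≤ fs/2 = 30 Hz, passes unchanged.
174 Hz mod fs = 54 Hz.
54 Hz > fs/2 = 30 Hz, folds to fs − 54 Hz = 6 Hz.
Distinct values: {6 Hz, 12 Hz, 24 Hz}.

6 Hz, 12 Hz, 24 Hz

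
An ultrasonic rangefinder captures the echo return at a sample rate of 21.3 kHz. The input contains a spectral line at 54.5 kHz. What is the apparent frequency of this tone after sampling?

54.5 kHz mod fs = 11.9 kHz.
11.9 kHz > fs/2 = 10.65 kHz, folds to fs − 11.9 kHz = 9.4 kHz.

9.4 kHz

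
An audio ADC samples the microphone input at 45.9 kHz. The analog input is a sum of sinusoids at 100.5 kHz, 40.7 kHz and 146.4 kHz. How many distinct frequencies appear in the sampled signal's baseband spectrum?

2

fs/2 = 22.95 kHz.
100.5 kHz mod fs = 8.7 kHz.
8.7 kHz ≤ fs/2 = 22.95 kHz, appears at 8.7 kHz.
40.7 kHz > fs/2 = 22.95 kHz, folds to fs − 40.7 kHz = 5.2 kHz.
146.4 kHz mod fs = 8.7 kHz.
8.7 kHz ≤ fs/2 = 22.95 kHz, appears at 8.7 kHz.
Distinct values: {5.2 kHz, 8.7 kHz} → 2.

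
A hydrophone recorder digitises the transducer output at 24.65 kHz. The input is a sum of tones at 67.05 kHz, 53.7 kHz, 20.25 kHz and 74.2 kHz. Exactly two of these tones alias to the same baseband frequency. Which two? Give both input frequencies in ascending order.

20.25 kHz, 53.7 kHz

fs/2 = 12.325 kHz.
67.05 kHz mod fs = 17.75 kHz.
17.75 kHz > fs/2 = 12.325 kHz, folds to fs − 17.75 kHz = 6.9 kHz.
53.7 kHz mod fs = 4.4 kHz.
4.4 kHz ≤ fs/2 = 12.325 kHz, appears at 4.4 kHz.
20.25 kHz > fs/2 = 12.325 kHz, folds to fs − 20.25 kHz = 4.4 kHz.
74.2 kHz mod fs = 0.25 kHz.
0.25 kHz ≤ fs/2 = 12.325 kHz, appears at 0.25 kHz.
20.25 kHz and 53.7 kHz both map to 4.4 kHz.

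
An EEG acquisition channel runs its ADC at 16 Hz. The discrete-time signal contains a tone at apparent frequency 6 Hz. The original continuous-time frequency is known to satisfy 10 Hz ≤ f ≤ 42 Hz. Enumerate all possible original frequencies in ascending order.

Frequencies that alias to 6 Hz are k·fs ± 6 Hz for integer k ≥ 0.
k=0: 6 Hz.
k=1: 10 Hz, 22 Hz.
k=2: 26 Hz, 38 Hz.
k=3: 42 Hz, 54 Hz.
k=4: 58 Hz, 70 Hz.
Within [10 Hz, 42 Hz]: 10 Hz, 22 Hz, 26 Hz, 38 Hz, 42 Hz.

10 Hz, 22 Hz, 26 Hz, 38 Hz, 42 Hz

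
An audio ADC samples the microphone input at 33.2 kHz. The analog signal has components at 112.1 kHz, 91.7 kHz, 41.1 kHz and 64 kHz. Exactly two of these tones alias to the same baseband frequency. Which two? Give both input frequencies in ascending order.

fs/2 = 16.6 kHz.
112.1 kHz mod fs = 12.5 kHz.
12.5 kHz ≤ fs/2 = 16.6 kHz, appears at 12.5 kHz.
91.7 kHz mod fs = 25.3 kHz.
25.3 kHz > fs/2 = 16.6 kHz, folds to fs − 25.3 kHz = 7.9 kHz.
41.1 kHz mod fs = 7.9 kHz.
7.9 kHz ≤ fs/2 = 16.6 kHz, appears at 7.9 kHz.
64 kHz mod fs = 30.8 kHz.
30.8 kHz > fs/2 = 16.6 kHz, folds to fs − 30.8 kHz = 2.4 kHz.
41.1 kHz and 91.7 kHz both map to 7.9 kHz.

41.1 kHz, 91.7 kHz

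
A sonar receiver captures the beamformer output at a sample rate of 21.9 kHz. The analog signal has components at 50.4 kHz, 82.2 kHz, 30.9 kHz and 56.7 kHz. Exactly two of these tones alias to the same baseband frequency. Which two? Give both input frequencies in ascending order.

fs/2 = 10.95 kHz.
50.4 kHz mod fs = 6.6 kHz.
6.6 kHz ≤ fs/2 = 10.95 kHz, appears at 6.6 kHz.
82.2 kHz mod fs = 16.5 kHz.
16.5 kHz > fs/2 = 10.95 kHz, folds to fs − 16.5 kHz = 5.4 kHz.
30.9 kHz mod fs = 9 kHz.
9 kHz ≤ fs/2 = 10.95 kHz, appears at 9 kHz.
56.7 kHz mod fs = 12.9 kHz.
12.9 kHz > fs/2 = 10.95 kHz, folds to fs − 12.9 kHz = 9 kHz.
30.9 kHz and 56.7 kHz both map to 9 kHz.

30.9 kHz, 56.7 kHz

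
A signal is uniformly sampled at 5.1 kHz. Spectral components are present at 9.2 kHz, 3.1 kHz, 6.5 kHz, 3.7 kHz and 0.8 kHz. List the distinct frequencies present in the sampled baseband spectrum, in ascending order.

0.8 kHz, 1 kHz, 1.4 kHz, 2 kHz

fs/2 = 2.55 kHz.
9.2 kHz mod fs = 4.1 kHz.
4.1 kHz > fs/2 = 2.55 kHz, folds to fs − 4.1 kHz = 1 kHz.
3.1 kHz > fs/2 = 2.55 kHz, folds to fs − 3.1 kHz = 2 kHz.
6.5 kHz mod fs = 1.4 kHz.
1.4 kHz ≤ fs/2 = 2.55 kHz, appears at 1.4 kHz.
3.7 kHz > fs/2 = 2.55 kHz, folds to fs − 3.7 kHz = 1.4 kHz.
0.8 kHz ≤ fs/2 = 2.55 kHz, passes unchanged.
Distinct values: {0.8 kHz, 1 kHz, 1.4 kHz, 2 kHz}.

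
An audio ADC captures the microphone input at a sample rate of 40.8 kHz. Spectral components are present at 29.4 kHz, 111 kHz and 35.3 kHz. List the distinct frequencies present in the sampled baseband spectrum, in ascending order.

5.5 kHz, 11.4 kHz

fs/2 = 20.4 kHz.
29.4 kHz > fs/2 = 20.4 kHz, folds to fs − 29.4 kHz = 11.4 kHz.
111 kHz mod fs = 29.4 kHz.
29.4 kHz > fs/2 = 20.4 kHz, folds to fs − 29.4 kHz = 11.4 kHz.
35.3 kHz > fs/2 = 20.4 kHz, folds to fs − 35.3 kHz = 5.5 kHz.
Distinct values: {5.5 kHz, 11.4 kHz}.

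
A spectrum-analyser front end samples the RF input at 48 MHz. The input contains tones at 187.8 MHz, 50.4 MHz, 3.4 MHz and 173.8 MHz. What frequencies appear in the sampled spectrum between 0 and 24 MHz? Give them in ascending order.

2.4 MHz, 3.4 MHz, 4.2 MHz, 18.2 MHz

fs/2 = 24 MHz.
187.8 MHz mod fs = 43.8 MHz.
43.8 MHz > fs/2 = 24 MHz, folds to fs − 43.8 MHz = 4.2 MHz.
50.4 MHz mod fs = 2.4 MHz.
2.4 MHz ≤ fs/2 = 24 MHz, appears at 2.4 MHz.
3.4 MHz ≤ fs/2 = 24 MHz, passes unchanged.
173.8 MHz mod fs = 29.8 MHz.
29.8 MHz > fs/2 = 24 MHz, folds to fs − 29.8 MHz = 18.2 MHz.
Distinct values: {2.4 MHz, 3.4 MHz, 4.2 MHz, 18.2 MHz}.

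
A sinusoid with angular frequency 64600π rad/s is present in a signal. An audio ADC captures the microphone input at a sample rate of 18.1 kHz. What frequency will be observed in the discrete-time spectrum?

3.9 kHz

ω = 64600π rad/s → f = ω/(2π) = 32300 Hz = 32.3 kHz.
32.3 kHz mod fs = 14.2 kHz.
14.2 kHz > fs/2 = 9.05 kHz, folds to fs − 14.2 kHz = 3.9 kHz.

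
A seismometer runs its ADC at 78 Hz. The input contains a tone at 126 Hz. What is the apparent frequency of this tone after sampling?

126 Hz mod fs = 48 Hz.
48 Hz > fs/2 = 39 Hz, folds to fs − 48 Hz = 30 Hz.

30 Hz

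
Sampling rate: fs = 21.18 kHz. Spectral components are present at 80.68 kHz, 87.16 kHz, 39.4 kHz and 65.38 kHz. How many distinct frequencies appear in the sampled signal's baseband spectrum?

4

fs/2 = 10.59 kHz.
80.68 kHz mod fs = 17.14 kHz.
17.14 kHz > fs/2 = 10.59 kHz, folds to fs − 17.14 kHz = 4.04 kHz.
87.16 kHz mod fs = 2.44 kHz.
2.44 kHz ≤ fs/2 = 10.59 kHz, appears at 2.44 kHz.
39.4 kHz mod fs = 18.22 kHz.
18.22 kHz > fs/2 = 10.59 kHz, folds to fs − 18.22 kHz = 2.96 kHz.
65.38 kHz mod fs = 1.84 kHz.
1.84 kHz ≤ fs/2 = 10.59 kHz, appears at 1.84 kHz.
Distinct values: {1.84 kHz, 2.44 kHz, 2.96 kHz, 4.04 kHz} → 4.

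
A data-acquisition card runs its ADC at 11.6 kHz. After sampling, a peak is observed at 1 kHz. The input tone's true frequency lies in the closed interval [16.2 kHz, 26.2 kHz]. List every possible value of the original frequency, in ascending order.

Frequencies that alias to 1 kHz are k·fs ± 1 kHz for integer k ≥ 0.
k=0: 1 kHz.
k=1: 10.6 kHz, 12.6 kHz.
k=2: 22.2 kHz, 24.2 kHz.
k=3: 33.8 kHz, 35.8 kHz.
Within [16.2 kHz, 26.2 kHz]: 22.2 kHz, 24.2 kHz.

22.2 kHz, 24.2 kHz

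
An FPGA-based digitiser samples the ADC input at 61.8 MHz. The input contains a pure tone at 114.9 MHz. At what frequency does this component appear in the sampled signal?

114.9 MHz mod fs = 53.1 MHz.
53.1 MHz > fs/2 = 30.9 MHz, folds to fs − 53.1 MHz = 8.7 MHz.

8.7 MHz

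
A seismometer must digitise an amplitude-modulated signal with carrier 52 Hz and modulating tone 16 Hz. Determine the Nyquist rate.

AM sidebands sit at fc ± fm = 36 Hz and 68 Hz.
Highest-frequency component: 68 Hz.
Nyquist rate = 2 × 68 Hz = 136 Hz.

136 Hz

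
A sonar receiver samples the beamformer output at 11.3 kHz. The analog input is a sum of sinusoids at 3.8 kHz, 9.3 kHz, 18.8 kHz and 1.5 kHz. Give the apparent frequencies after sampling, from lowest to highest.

fs/2 = 5.65 kHz.
3.8 kHz ≤ fs/2 = 5.65 kHz, passes unchanged.
9.3 kHz > fs/2 = 5.65 kHz, folds to fs − 9.3 kHz = 2 kHz.
18.8 kHz mod fs = 7.5 kHz.
7.5 kHz > fs/2 = 5.65 kHz, folds to fs − 7.5 kHz = 3.8 kHz.
1.5 kHz ≤ fs/2 = 5.65 kHz, passes unchanged.
Distinct values: {1.5 kHz, 2 kHz, 3.8 kHz}.

1.5 kHz, 2 kHz, 3.8 kHz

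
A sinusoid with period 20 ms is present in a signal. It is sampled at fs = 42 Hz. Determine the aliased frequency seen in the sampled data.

T = 20 ms → f = 1/T = 50 Hz.
50 Hz mod fs = 8 Hz.
8 Hz ≤ fs/2 = 21 Hz, appears at 8 Hz.

8 Hz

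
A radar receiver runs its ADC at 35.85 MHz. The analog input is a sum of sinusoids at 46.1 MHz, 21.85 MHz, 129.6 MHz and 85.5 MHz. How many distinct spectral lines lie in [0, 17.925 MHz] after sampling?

3

fs/2 = 17.925 MHz.
46.1 MHz mod fs = 10.25 MHz.
10.25 MHz ≤ fs/2 = 17.925 MHz, appears at 10.25 MHz.
21.85 MHz > fs/2 = 17.925 MHz, folds to fs − 21.85 MHz = 14 MHz.
129.6 MHz mod fs = 22.05 MHz.
22.05 MHz > fs/2 = 17.925 MHz, folds to fs − 22.05 MHz = 13.8 MHz.
85.5 MHz mod fs = 13.8 MHz.
13.8 MHz ≤ fs/2 = 17.925 MHz, appears at 13.8 MHz.
Distinct values: {10.25 MHz, 13.8 MHz, 14 MHz} → 3.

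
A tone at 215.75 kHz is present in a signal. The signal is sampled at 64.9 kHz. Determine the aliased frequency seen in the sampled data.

215.75 kHz mod fs = 21.05 kHz.
21.05 kHz ≤ fs/2 = 32.45 kHz, appears at 21.05 kHz.

21.05 kHz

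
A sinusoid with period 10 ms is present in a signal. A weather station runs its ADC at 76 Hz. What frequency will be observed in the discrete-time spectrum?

T = 10 ms → f = 1/T = 100 Hz.
100 Hz mod fs = 24 Hz.
24 Hz ≤ fs/2 = 38 Hz, appears at 24 Hz.

24 Hz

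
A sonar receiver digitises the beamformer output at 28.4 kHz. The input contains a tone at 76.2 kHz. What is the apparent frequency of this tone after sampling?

9 kHz

76.2 kHz mod fs = 19.4 kHz.
19.4 kHz > fs/2 = 14.2 kHz, folds to fs − 19.4 kHz = 9 kHz.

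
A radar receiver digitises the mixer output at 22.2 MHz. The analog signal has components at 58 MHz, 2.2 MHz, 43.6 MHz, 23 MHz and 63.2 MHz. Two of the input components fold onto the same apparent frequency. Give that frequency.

0.8 MHz

fs/2 = 11.1 MHz.
58 MHz mod fs = 13.6 MHz.
13.6 MHz > fs/2 = 11.1 MHz, folds to fs − 13.6 MHz = 8.6 MHz.
2.2 MHz ≤ fs/2 = 11.1 MHz, passes unchanged.
43.6 MHz mod fs = 21.4 MHz.
21.4 MHz > fs/2 = 11.1 MHz, folds to fs − 21.4 MHz = 0.8 MHz.
23 MHz mod fs = 0.8 MHz.
0.8 MHz ≤ fs/2 = 11.1 MHz, appears at 0.8 MHz.
63.2 MHz mod fs = 18.8 MHz.
18.8 MHz > fs/2 = 11.1 MHz, folds to fs − 18.8 MHz = 3.4 MHz.
23 MHz and 43.6 MHz both map to 0.8 MHz.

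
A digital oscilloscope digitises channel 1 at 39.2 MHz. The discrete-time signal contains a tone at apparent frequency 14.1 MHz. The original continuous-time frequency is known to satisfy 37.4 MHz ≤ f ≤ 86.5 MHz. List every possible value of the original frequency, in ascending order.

Frequencies that alias to 14.1 MHz are k·fs ± 14.1 MHz for integer k ≥ 0.
k=0: 14.1 MHz.
k=1: 25.1 MHz, 53.3 MHz.
k=2: 64.3 MHz, 92.5 MHz.
k=3: 103.5 MHz, 131.7 MHz.
Within [37.4 MHz, 86.5 MHz]: 53.3 MHz, 64.3 MHz.

53.3 MHz, 64.3 MHz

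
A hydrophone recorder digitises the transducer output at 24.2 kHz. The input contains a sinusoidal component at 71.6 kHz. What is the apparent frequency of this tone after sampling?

1 kHz

71.6 kHz mod fs = 23.2 kHz.
23.2 kHz > fs/2 = 12.1 kHz, folds to fs − 23.2 kHz = 1 kHz.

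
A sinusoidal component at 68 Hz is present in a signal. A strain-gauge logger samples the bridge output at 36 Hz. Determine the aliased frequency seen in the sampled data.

4 Hz

68 Hz mod fs = 32 Hz.
32 Hz > fs/2 = 18 Hz, folds to fs − 32 Hz = 4 Hz.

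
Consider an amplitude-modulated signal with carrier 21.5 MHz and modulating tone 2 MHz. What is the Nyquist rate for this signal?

AM sidebands sit at fc ± fm = 19.5 MHz and 23.5 MHz.
Highest-frequency component: 23.5 MHz.
Nyquist rate = 2 × 23.5 MHz = 47 MHz.

47 MHz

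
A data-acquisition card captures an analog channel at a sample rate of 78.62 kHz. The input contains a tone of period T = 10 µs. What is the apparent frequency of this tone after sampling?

T = 10 µs → f = 1/T = 100 kHz.
100 kHz mod fs = 21.38 kHz.
21.38 kHz ≤ fs/2 = 39.31 kHz, appears at 21.38 kHz.

21.38 kHz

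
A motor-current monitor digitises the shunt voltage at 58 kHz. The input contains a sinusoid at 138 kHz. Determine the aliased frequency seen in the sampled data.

138 kHz mod fs = 22 kHz.
22 kHz ≤ fs/2 = 29 kHz, appears at 22 kHz.

22 kHz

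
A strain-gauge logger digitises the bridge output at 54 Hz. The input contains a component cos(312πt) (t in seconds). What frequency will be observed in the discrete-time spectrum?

ω = 312π rad/s → f = ω/(2π) = 156 Hz.
156 Hz mod fs = 48 Hz.
48 Hz > fs/2 = 27 Hz, folds to fs − 48 Hz = 6 Hz.

6 Hz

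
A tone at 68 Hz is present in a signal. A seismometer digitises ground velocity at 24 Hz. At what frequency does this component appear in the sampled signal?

4 Hz

68 Hz mod fs = 20 Hz.
20 Hz > fs/2 = 12 Hz, folds to fs − 20 Hz = 4 Hz.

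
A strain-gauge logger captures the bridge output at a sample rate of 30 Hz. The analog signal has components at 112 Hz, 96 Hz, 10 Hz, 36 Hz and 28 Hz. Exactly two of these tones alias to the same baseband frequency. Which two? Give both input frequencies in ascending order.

36 Hz, 96 Hz

fs/2 = 15 Hz.
112 Hz mod fs = 22 Hz.
22 Hz > fs/2 = 15 Hz, folds to fs − 22 Hz = 8 Hz.
96 Hz mod fs = 6 Hz.
6 Hz ≤ fs/2 = 15 Hz, appears at 6 Hz.
10 Hz ≤ fs/2 = 15 Hz, passes unchanged.
36 Hz mod fs = 6 Hz.
6 Hz ≤ fs/2 = 15 Hz, appears at 6 Hz.
28 Hz > fs/2 = 15 Hz, folds to fs − 28 Hz = 2 Hz.
36 Hz and 96 Hz both map to 6 Hz.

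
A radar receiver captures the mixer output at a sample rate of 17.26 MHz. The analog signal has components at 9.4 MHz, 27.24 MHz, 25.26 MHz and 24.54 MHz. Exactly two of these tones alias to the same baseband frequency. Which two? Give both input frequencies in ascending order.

24.54 MHz, 27.24 MHz

fs/2 = 8.63 MHz.
9.4 MHz > fs/2 = 8.63 MHz, folds to fs − 9.4 MHz = 7.86 MHz.
27.24 MHz mod fs = 9.98 MHz.
9.98 MHz > fs/2 = 8.63 MHz, folds to fs − 9.98 MHz = 7.28 MHz.
25.26 MHz mod fs = 8 MHz.
8 MHz ≤ fs/2 = 8.63 MHz, appears at 8 MHz.
24.54 MHz mod fs = 7.28 MHz.
7.28 MHz ≤ fs/2 = 8.63 MHz, appears at 7.28 MHz.
24.54 MHz and 27.24 MHz both map to 7.28 MHz.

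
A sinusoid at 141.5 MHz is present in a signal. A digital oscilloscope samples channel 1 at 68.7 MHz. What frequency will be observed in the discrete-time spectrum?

141.5 MHz mod fs = 4.1 MHz.
4.1 MHz ≤ fs/2 = 34.35 MHz, appears at 4.1 MHz.

4.1 MHz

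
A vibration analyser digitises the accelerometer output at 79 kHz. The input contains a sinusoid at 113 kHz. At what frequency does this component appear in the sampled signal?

34 kHz

113 kHz mod fs = 34 kHz.
34 kHz ≤ fs/2 = 39.5 kHz, appears at 34 kHz.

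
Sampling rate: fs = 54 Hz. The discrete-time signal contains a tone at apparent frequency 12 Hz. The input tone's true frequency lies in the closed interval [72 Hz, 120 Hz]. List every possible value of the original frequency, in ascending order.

Frequencies that alias to 12 Hz are k·fs ± 12 Hz for integer k ≥ 0.
k=0: 12 Hz.
k=1: 42 Hz, 66 Hz.
k=2: 96 Hz, 120 Hz.
k=3: 150 Hz, 174 Hz.
Within [72 Hz, 120 Hz]: 96 Hz, 120 Hz.

96 Hz, 120 Hz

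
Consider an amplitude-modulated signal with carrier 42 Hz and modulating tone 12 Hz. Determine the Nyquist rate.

AM sidebands sit at fc ± fm = 30 Hz and 54 Hz.
Highest-frequency component: 54 Hz.
Nyquist rate = 2 × 54 Hz = 108 Hz.

108 Hz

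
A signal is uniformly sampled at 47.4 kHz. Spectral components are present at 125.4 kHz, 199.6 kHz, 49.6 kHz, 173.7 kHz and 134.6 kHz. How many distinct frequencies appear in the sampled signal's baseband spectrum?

fs/2 = 23.7 kHz.
125.4 kHz mod fs = 30.6 kHz.
30.6 kHz > fs/2 = 23.7 kHz, folds to fs − 30.6 kHz = 16.8 kHz.
199.6 kHz mod fs = 10 kHz.
10 kHz ≤ fs/2 = 23.7 kHz, appears at 10 kHz.
49.6 kHz mod fs = 2.2 kHz.
2.2 kHz ≤ fs/2 = 23.7 kHz, appears at 2.2 kHz.
173.7 kHz mod fs = 31.5 kHz.
31.5 kHz > fs/2 = 23.7 kHz, folds to fs − 31.5 kHz = 15.9 kHz.
134.6 kHz mod fs = 39.8 kHz.
39.8 kHz > fs/2 = 23.7 kHz, folds to fs − 39.8 kHz = 7.6 kHz.
Distinct values: {2.2 kHz, 7.6 kHz, 10 kHz, 15.9 kHz, 16.8 kHz} → 5.

5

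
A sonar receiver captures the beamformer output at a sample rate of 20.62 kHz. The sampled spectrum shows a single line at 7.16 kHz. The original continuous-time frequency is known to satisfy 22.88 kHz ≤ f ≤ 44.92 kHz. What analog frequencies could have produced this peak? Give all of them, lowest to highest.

Frequencies that alias to 7.16 kHz are k·fs ± 7.16 kHz for integer k ≥ 0.
k=0: 7.16 kHz.
k=1: 13.46 kHz, 27.78 kHz.
k=2: 34.08 kHz, 48.4 kHz.
k=3: 54.7 kHz, 69.02 kHz.
Within [22.88 kHz, 44.92 kHz]: 27.78 kHz, 34.08 kHz.

27.78 kHz, 34.08 kHz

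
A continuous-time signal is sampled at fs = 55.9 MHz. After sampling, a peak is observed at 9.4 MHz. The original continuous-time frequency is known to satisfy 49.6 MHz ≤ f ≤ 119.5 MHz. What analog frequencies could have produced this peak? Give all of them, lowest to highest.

65.3 MHz, 102.4 MHz

Frequencies that alias to 9.4 MHz are k·fs ± 9.4 MHz for integer k ≥ 0.
k=0: 9.4 MHz.
k=1: 46.5 MHz, 65.3 MHz.
k=2: 102.4 MHz, 121.2 MHz.
k=3: 158.3 MHz, 177.1 MHz.
Within [49.6 MHz, 119.5 MHz]: 65.3 MHz, 102.4 MHz.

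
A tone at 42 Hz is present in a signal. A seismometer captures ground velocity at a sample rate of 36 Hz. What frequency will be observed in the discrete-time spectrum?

6 Hz

42 Hz mod fs = 6 Hz.
6 Hz ≤ fs/2 = 18 Hz, appears at 6 Hz.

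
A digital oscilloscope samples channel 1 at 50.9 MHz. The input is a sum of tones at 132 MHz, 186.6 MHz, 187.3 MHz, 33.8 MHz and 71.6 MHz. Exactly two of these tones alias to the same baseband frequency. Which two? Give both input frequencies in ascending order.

71.6 MHz, 132 MHz

fs/2 = 25.45 MHz.
132 MHz mod fs = 30.2 MHz.
30.2 MHz > fs/2 = 25.45 MHz, folds to fs − 30.2 MHz = 20.7 MHz.
186.6 MHz mod fs = 33.9 MHz.
33.9 MHz > fs/2 = 25.45 MHz, folds to fs − 33.9 MHz = 17 MHz.
187.3 MHz mod fs = 34.6 MHz.
34.6 MHz > fs/2 = 25.45 MHz, folds to fs − 34.6 MHz = 16.3 MHz.
33.8 MHz > fs/2 = 25.45 MHz, folds to fs − 33.8 MHz = 17.1 MHz.
71.6 MHz mod fs = 20.7 MHz.
20.7 MHz ≤ fs/2 = 25.45 MHz, appears at 20.7 MHz.
71.6 MHz and 132 MHz both map to 20.7 MHz.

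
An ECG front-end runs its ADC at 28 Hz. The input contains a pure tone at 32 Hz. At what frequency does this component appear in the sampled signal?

4 Hz

32 Hz mod fs = 4 Hz.
4 Hz ≤ fs/2 = 14 Hz, appears at 4 Hz.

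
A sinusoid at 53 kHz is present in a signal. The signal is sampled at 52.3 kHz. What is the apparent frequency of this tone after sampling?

0.7 kHz

53 kHz mod fs = 0.7 kHz.
0.7 kHz ≤ fs/2 = 26.15 kHz, appears at 0.7 kHz.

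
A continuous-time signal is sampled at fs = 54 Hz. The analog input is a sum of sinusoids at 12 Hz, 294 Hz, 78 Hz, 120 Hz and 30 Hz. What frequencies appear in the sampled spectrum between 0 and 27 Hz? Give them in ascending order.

fs/2 = 27 Hz.
12 Hz ≤ fs/2 = 27 Hz, passes unchanged.
294 Hz mod fs = 24 Hz.
24 Hz ≤ fs/2 = 27 Hz, appears at 24 Hz.
78 Hz mod fs = 24 Hz.
24 Hz ≤ fs/2 = 27 Hz, appears at 24 Hz.
120 Hz mod fs = 12 Hz.
12 Hz ≤ fs/2 = 27 Hz, appears at 12 Hz.
30 Hz > fs/2 = 27 Hz, folds to fs − 30 Hz = 24 Hz.
Distinct values: {12 Hz, 24 Hz}.

12 Hz, 24 Hz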